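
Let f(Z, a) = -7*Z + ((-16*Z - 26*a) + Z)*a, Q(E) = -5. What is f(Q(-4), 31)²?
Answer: 511935876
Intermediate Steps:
f(Z, a) = -7*Z + a*(-26*a - 15*Z) (f(Z, a) = -7*Z + ((-26*a - 16*Z) + Z)*a = -7*Z + (-26*a - 15*Z)*a = -7*Z + a*(-26*a - 15*Z))
f(Q(-4), 31)² = (-26*31² - 7*(-5) - 15*(-5)*31)² = (-26*961 + 35 + 2325)² = (-24986 + 35 + 2325)² = (-22626)² = 511935876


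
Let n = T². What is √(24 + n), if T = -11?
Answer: √145 ≈ 12.042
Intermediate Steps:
n = 121 (n = (-11)² = 121)
√(24 + n) = √(24 + 121) = √145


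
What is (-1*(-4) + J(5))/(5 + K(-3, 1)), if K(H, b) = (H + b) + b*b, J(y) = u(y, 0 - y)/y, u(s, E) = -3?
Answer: 17/20 ≈ 0.85000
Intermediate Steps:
J(y) = -3/y
K(H, b) = H + b + b² (K(H, b) = (H + b) + b² = H + b + b²)
(-1*(-4) + J(5))/(5 + K(-3, 1)) = (-1*(-4) - 3/5)/(5 + (-3 + 1 + 1²)) = (4 - 3*⅕)/(5 + (-3 + 1 + 1)) = (4 - ⅗)/(5 - 1) = (17/5)/4 = (17/5)*(¼) = 17/20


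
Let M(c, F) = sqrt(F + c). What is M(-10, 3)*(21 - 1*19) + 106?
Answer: 106 + 2*I*sqrt(7) ≈ 106.0 + 5.2915*I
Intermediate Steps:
M(-10, 3)*(21 - 1*19) + 106 = sqrt(3 - 10)*(21 - 1*19) + 106 = sqrt(-7)*(21 - 19) + 106 = (I*sqrt(7))*2 + 106 = 2*I*sqrt(7) + 106 = 106 + 2*I*sqrt(7)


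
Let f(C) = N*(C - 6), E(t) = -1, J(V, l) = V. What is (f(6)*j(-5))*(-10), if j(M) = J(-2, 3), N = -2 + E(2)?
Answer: 0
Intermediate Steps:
N = -3 (N = -2 - 1 = -3)
j(M) = -2
f(C) = 18 - 3*C (f(C) = -3*(C - 6) = -3*(-6 + C) = 18 - 3*C)
(f(6)*j(-5))*(-10) = ((18 - 3*6)*(-2))*(-10) = ((18 - 18)*(-2))*(-10) = (0*(-2))*(-10) = 0*(-10) = 0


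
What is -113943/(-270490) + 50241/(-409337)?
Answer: 33051397701/110721565130 ≈ 0.29851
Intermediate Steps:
-113943/(-270490) + 50241/(-409337) = -113943*(-1/270490) + 50241*(-1/409337) = 113943/270490 - 50241/409337 = 33051397701/110721565130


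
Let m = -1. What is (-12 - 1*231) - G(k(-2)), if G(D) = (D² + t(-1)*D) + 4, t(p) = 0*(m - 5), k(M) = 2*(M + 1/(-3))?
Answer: -2419/9 ≈ -268.78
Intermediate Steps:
k(M) = -⅔ + 2*M (k(M) = 2*(M - ⅓) = 2*(-⅓ + M) = -⅔ + 2*M)
t(p) = 0 (t(p) = 0*(-1 - 5) = 0*(-6) = 0)
G(D) = 4 + D² (G(D) = (D² + 0*D) + 4 = (D² + 0) + 4 = D² + 4 = 4 + D²)
(-12 - 1*231) - G(k(-2)) = (-12 - 1*231) - (4 + (-⅔ + 2*(-2))²) = (-12 - 231) - (4 + (-⅔ - 4)²) = -243 - (4 + (-14/3)²) = -243 - (4 + 196/9) = -243 - 1*232/9 = -243 - 232/9 = -2419/9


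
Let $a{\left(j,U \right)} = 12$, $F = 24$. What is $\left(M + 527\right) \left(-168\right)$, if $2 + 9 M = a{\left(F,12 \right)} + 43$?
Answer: $- \frac{268576}{3} \approx -89525.0$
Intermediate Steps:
$M = \frac{53}{9}$ ($M = - \frac{2}{9} + \frac{12 + 43}{9} = - \frac{2}{9} + \frac{1}{9} \cdot 55 = - \frac{2}{9} + \frac{55}{9} = \frac{53}{9} \approx 5.8889$)
$\left(M + 527\right) \left(-168\right) = \left(\frac{53}{9} + 527\right) \left(-168\right) = \frac{4796}{9} \left(-168\right) = - \frac{268576}{3}$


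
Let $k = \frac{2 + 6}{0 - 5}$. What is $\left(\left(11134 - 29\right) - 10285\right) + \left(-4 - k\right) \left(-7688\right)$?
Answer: $\frac{96356}{5} \approx 19271.0$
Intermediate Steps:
$k = - \frac{8}{5}$ ($k = \frac{8}{-5} = 8 \left(- \frac{1}{5}\right) = - \frac{8}{5} \approx -1.6$)
$\left(\left(11134 - 29\right) - 10285\right) + \left(-4 - k\right) \left(-7688\right) = \left(\left(11134 - 29\right) - 10285\right) + \left(-4 - - \frac{8}{5}\right) \left(-7688\right) = \left(11105 - 10285\right) + \left(-4 + \frac{8}{5}\right) \left(-7688\right) = 820 - - \frac{92256}{5} = 820 + \frac{92256}{5} = \frac{96356}{5}$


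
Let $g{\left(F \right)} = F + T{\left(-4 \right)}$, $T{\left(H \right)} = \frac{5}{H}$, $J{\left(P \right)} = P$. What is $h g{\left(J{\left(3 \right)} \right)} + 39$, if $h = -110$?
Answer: $- \frac{307}{2} \approx -153.5$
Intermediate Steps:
$g{\left(F \right)} = - \frac{5}{4} + F$ ($g{\left(F \right)} = F + \frac{5}{-4} = F + 5 \left(- \frac{1}{4}\right) = F - \frac{5}{4} = - \frac{5}{4} + F$)
$h g{\left(J{\left(3 \right)} \right)} + 39 = - 110 \left(- \frac{5}{4} + 3\right) + 39 = \left(-110\right) \frac{7}{4} + 39 = - \frac{385}{2} + 39 = - \frac{307}{2}$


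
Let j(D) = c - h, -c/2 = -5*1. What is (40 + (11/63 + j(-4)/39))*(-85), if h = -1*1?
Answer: -2816390/819 ≈ -3438.8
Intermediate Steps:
c = 10 (c = -(-10) = -2*(-5) = 10)
h = -1
j(D) = 11 (j(D) = 10 - 1*(-1) = 10 + 1 = 11)
(40 + (11/63 + j(-4)/39))*(-85) = (40 + (11/63 + 11/39))*(-85) = (40 + 374/819)*(-85) = (33134/819)*(-85) = -2816390/819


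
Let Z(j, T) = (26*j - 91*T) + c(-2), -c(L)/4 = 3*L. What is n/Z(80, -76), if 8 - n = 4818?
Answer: -481/902 ≈ -0.53326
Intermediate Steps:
n = -4810 (n = 8 - 1*4818 = 8 - 4818 = -4810)
c(L) = -12*L
Z(j, T) = 24 - 91*T + 26*j (Z(j, T) = (26*j - 91*T) - 12*(-2) = (-91*T + 26*j) + 24 = 24 - 91*T + 26*j)
n/Z(80, -76) = -4810/(24 - 91*(-76) + 26*80) = -4810/(24 + 6916 + 2080) = -4810/9020 = -4810*1/9020 = -481/902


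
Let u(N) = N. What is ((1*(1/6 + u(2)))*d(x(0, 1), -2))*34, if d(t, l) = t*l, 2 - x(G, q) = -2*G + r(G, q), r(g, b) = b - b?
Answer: -884/3 ≈ -294.67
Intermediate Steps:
r(g, b) = 0
x(G, q) = 2 + 2*G (x(G, q) = 2 - (-2*G + 0) = 2 - (-2)*G = 2 + 2*G)
d(t, l) = l*t
((1*(1/6 + u(2)))*d(x(0, 1), -2))*34 = ((1*(1/6 + 2))*(-2*(2 + 2*0)))*34 = ((1*(⅙ + 2))*(-2*(2 + 0)))*34 = ((1*(13/6))*(-2*2))*34 = ((13/6)*(-4))*34 = -26/3*34 = -884/3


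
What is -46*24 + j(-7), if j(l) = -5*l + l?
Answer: -1076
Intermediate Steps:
j(l) = -4*l
-46*24 + j(-7) = -46*24 - 4*(-7) = -1104 + 28 = -1076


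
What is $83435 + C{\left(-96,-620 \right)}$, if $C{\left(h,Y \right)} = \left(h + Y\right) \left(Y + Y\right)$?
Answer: $971275$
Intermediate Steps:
$C{\left(h,Y \right)} = 2 Y \left(Y + h\right)$ ($C{\left(h,Y \right)} = \left(Y + h\right) 2 Y = 2 Y \left(Y + h\right)$)
$83435 + C{\left(-96,-620 \right)} = 83435 + 2 \left(-620\right) \left(-620 - 96\right) = 83435 + 2 \left(-620\right) \left(-716\right) = 83435 + 887840 = 971275$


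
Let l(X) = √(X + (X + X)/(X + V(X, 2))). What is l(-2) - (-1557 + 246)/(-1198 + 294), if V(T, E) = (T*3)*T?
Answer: -1311/904 + 2*I*√15/5 ≈ -1.4502 + 1.5492*I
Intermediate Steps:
V(T, E) = 3*T² (V(T, E) = (3*T)*T = 3*T²)
l(X) = √(X + 2*X/(X + 3*X²)) (l(X) = √(X + (X + X)/(X + 3*X²)) = √(X + (2*X)/(X + 3*X²)) = √(X + 2*X/(X + 3*X²)))
l(-2) - (-1557 + 246)/(-1198 + 294) = √((2 - 2 + 3*(-2)²)/(1 + 3*(-2))) - (-1557 + 246)/(-1198 + 294) = √((2 - 2 + 3*4)/(1 - 6)) - (-1311)/(-904) = √((2 - 2 + 12)/(-5)) - (-1311)*(-1)/904 = √(-⅕*12) - 1*1311/904 = √(-12/5) - 1311/904 = 2*I*√15/5 - 1311/904 = -1311/904 + 2*I*√15/5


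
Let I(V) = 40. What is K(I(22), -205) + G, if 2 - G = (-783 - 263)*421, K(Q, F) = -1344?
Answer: 439024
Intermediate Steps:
G = 440368 (G = 2 - (-783 - 263)*421 = 2 - (-1046)*421 = 2 - 1*(-440366) = 2 + 440366 = 440368)
K(I(22), -205) + G = -1344 + 440368 = 439024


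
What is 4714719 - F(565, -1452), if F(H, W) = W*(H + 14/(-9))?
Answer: 16598521/3 ≈ 5.5328e+6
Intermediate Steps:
F(H, W) = W*(-14/9 + H) (F(H, W) = W*(H + 14*(-1/9)) = W*(H - 14/9) = W*(-14/9 + H))
4714719 - F(565, -1452) = 4714719 - (-1452)*(-14 + 9*565)/9 = 4714719 - (-1452)*(-14 + 5085)/9 = 4714719 - (-1452)*5071/9 = 4714719 - 1*(-2454364/3) = 4714719 + 2454364/3 = 16598521/3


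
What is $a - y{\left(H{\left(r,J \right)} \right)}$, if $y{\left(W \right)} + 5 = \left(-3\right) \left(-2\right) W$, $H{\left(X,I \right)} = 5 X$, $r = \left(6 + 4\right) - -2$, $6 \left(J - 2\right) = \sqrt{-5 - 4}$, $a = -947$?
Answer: $-1302$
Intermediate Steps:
$J = 2 + \frac{i}{2}$ ($J = 2 + \frac{\sqrt{-5 - 4}}{6} = 2 + \frac{\sqrt{-9}}{6} = 2 + \frac{3 i}{6} = 2 + \frac{i}{2} \approx 2.0 + 0.5 i$)
$r = 12$ ($r = 10 + 2 = 12$)
$y{\left(W \right)} = -5 + 6 W$ ($y{\left(W \right)} = -5 + \left(-3\right) \left(-2\right) W = -5 + 6 W$)
$a - y{\left(H{\left(r,J \right)} \right)} = -947 - \left(-5 + 6 \cdot 5 \cdot 12\right) = -947 - \left(-5 + 6 \cdot 60\right) = -947 - \left(-5 + 360\right) = -947 - 355 = -1302$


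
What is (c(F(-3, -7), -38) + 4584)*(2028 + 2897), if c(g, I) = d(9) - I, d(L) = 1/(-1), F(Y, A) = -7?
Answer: 22758425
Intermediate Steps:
d(L) = -1
c(g, I) = -1 - I
(c(F(-3, -7), -38) + 4584)*(2028 + 2897) = ((-1 - 1*(-38)) + 4584)*(2028 + 2897) = ((-1 + 38) + 4584)*4925 = (37 + 4584)*4925 = 4621*4925 = 22758425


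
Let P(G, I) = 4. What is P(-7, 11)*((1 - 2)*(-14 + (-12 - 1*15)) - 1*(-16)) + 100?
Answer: 328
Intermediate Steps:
P(-7, 11)*((1 - 2)*(-14 + (-12 - 1*15)) - 1*(-16)) + 100 = 4*((1 - 2)*(-14 + (-12 - 1*15)) - 1*(-16)) + 100 = 4*(-(-14 + (-12 - 15)) + 16) + 100 = 4*(-(-14 - 27) + 16) + 100 = 4*(-1*(-41) + 16) + 100 = 4*(41 + 16) + 100 = 4*57 + 100 = 228 + 100 = 328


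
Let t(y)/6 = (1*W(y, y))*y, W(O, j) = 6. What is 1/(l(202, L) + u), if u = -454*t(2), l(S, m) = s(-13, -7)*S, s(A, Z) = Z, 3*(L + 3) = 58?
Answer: -1/34102 ≈ -2.9324e-5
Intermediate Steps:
L = 49/3 (L = -3 + (⅓)*58 = -3 + 58/3 = 49/3 ≈ 16.333)
t(y) = 36*y (t(y) = 6*((1*6)*y) = 6*(6*y) = 36*y)
l(S, m) = -7*S
u = -32688 (u = -16344*2 = -454*72 = -32688)
1/(l(202, L) + u) = 1/(-7*202 - 32688) = 1/(-1414 - 32688) = 1/(-34102) = -1/34102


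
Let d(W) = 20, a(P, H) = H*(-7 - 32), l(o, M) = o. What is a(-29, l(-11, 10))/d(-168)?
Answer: 429/20 ≈ 21.450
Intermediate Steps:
a(P, H) = -39*H (a(P, H) = H*(-39) = -39*H)
a(-29, l(-11, 10))/d(-168) = -39*(-11)/20 = 429*(1/20) = 429/20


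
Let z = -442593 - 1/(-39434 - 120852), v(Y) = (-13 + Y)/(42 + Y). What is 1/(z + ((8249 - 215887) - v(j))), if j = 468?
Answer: -4087293/2657688261164 ≈ -1.5379e-6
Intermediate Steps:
v(Y) = (-13 + Y)/(42 + Y)
z = -70941461597/160286 (z = -442593 - 1/(-160286) = -442593 - 1*(-1/160286) = -442593 + 1/160286 = -70941461597/160286 ≈ -4.4259e+5)
1/(z + ((8249 - 215887) - v(j))) = 1/(-70941461597/160286 + ((8249 - 215887) - (-13 + 468)/(42 + 468))) = 1/(-70941461597/160286 + (-207638 - 455/510)) = 1/(-70941461597/160286 + (-207638 - 1*91/102)) = 1/(-70941461597/160286 + (-207638 - 91/102)) = 1/(-70941461597/160286 - 21179167/102) = 1/(-2657688261164/4087293) = -4087293/2657688261164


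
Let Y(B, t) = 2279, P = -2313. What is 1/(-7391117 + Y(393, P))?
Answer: -1/7388838 ≈ -1.3534e-7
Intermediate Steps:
1/(-7391117 + Y(393, P)) = 1/(-7391117 + 2279) = 1/(-7388838) = -1/7388838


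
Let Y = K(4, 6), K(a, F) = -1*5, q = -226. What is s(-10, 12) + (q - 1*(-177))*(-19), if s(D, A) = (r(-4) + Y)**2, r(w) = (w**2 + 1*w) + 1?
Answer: 995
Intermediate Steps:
r(w) = 1 + w + w**2 (r(w) = (w**2 + w) + 1 = (w + w**2) + 1 = 1 + w + w**2)
K(a, F) = -5
Y = -5
s(D, A) = 64 (s(D, A) = ((1 - 4 + (-4)**2) - 5)**2 = ((1 - 4 + 16) - 5)**2 = (13 - 5)**2 = 8**2 = 64)
s(-10, 12) + (q - 1*(-177))*(-19) = 64 + (-226 - 1*(-177))*(-19) = 64 + (-226 + 177)*(-19) = 64 - 49*(-19) = 64 + 931 = 995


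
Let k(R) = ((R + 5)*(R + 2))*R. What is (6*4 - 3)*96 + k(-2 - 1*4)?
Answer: 1992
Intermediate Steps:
k(R) = R*(2 + R)*(5 + R) (k(R) = ((5 + R)*(2 + R))*R = ((2 + R)*(5 + R))*R = R*(2 + R)*(5 + R))
(6*4 - 3)*96 + k(-2 - 1*4) = (6*4 - 3)*96 + (-2 - 1*4)*(10 + (-2 - 1*4)² + 7*(-2 - 1*4)) = (24 - 3)*96 + (-2 - 4)*(10 + (-2 - 4)² + 7*(-2 - 4)) = 21*96 - 6*(10 + (-6)² + 7*(-6)) = 2016 - 6*(10 + 36 - 42) = 2016 - 6*4 = 2016 - 24 = 1992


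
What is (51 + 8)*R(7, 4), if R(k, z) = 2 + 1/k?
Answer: 885/7 ≈ 126.43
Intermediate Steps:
(51 + 8)*R(7, 4) = (51 + 8)*(2 + 1/7) = 59*(2 + 1/7) = 59*(15/7) = 885/7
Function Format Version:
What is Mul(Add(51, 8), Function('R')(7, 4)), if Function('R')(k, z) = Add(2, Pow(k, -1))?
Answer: Rational(885, 7) ≈ 126.43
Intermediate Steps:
Mul(Add(51, 8), Function('R')(7, 4)) = Mul(Add(51, 8), Add(2, Pow(7, -1))) = Mul(59, Add(2, Rational(1, 7))) = Mul(59, Rational(15, 7)) = Rational(885, 7)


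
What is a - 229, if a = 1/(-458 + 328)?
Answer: -29771/130 ≈ -229.01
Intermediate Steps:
a = -1/130 (a = 1/(-130) = -1/130 ≈ -0.0076923)
a - 229 = -1/130 - 229 = -29771/130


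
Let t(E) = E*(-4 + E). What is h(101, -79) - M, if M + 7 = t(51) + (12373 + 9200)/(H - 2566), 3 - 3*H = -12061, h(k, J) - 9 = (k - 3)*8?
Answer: -7037221/4366 ≈ -1611.8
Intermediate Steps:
h(k, J) = -15 + 8*k (h(k, J) = 9 + (k - 3)*8 = 9 + (-3 + k)*8 = 9 + (-24 + 8*k) = -15 + 8*k)
H = 12064/3 (H = 1 - ⅓*(-12061) = 1 + 12061/3 = 12064/3 ≈ 4021.3)
M = 10499459/4366 (M = -7 + (51*(-4 + 51) + (12373 + 9200)/(12064/3 - 2566)) = -7 + (51*47 + 21573/(4366/3)) = -7 + (2397 + 21573*(3/4366)) = -7 + (2397 + 64719/4366) = -7 + 10530021/4366 = 10499459/4366 ≈ 2404.8)
h(101, -79) - M = (-15 + 8*101) - 1*10499459/4366 = (-15 + 808) - 10499459/4366 = 793 - 10499459/4366 = -7037221/4366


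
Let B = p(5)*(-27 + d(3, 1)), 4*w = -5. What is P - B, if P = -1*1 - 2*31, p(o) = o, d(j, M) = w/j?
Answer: 889/12 ≈ 74.083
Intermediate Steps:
w = -5/4 (w = (¼)*(-5) = -5/4 ≈ -1.2500)
d(j, M) = -5/(4*j)
B = -1645/12 (B = 5*(-27 - 5/4/3) = 5*(-27 - 5/4*⅓) = 5*(-27 - 5/12) = 5*(-329/12) = -1645/12 ≈ -137.08)
P = -63 (P = -1 - 62 = -63)
P - B = -63 - 1*(-1645/12) = -63 + 1645/12 = 889/12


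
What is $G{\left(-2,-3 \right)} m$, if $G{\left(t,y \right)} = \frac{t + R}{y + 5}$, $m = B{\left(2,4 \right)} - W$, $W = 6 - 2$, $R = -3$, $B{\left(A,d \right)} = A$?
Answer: $5$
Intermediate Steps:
$W = 4$ ($W = 6 - 2 = 4$)
$m = -2$ ($m = 2 - 4 = -2$)
$G{\left(t,y \right)} = \frac{-3 + t}{5 + y}$ ($G{\left(t,y \right)} = \frac{t - 3}{y + 5} = \frac{-3 + t}{5 + y}$)
$G{\left(-2,-3 \right)} m = \frac{-3 - 2}{5 - 3} \left(-2\right) = \frac{1}{2} \left(-5\right) \left(-2\right) = \left(- \frac{5}{2}\right) \left(-2\right) = 5$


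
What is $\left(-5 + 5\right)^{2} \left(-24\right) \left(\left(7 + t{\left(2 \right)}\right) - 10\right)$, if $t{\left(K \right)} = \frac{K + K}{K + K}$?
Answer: $0$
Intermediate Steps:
$t{\left(K \right)} = 1$ ($t{\left(K \right)} = \frac{2 K}{2 K} = 2 K \frac{1}{2 K} = 1$)
$\left(-5 + 5\right)^{2} \left(-24\right) \left(\left(7 + t{\left(2 \right)}\right) - 10\right) = \left(-5 + 5\right)^{2} \left(-24\right) \left(\left(7 + 1\right) - 10\right) = 0^{2} \left(-24\right) \left(8 - 10\right) = 0 \left(-24\right) \left(-2\right) = 0 \left(-2\right) = 0$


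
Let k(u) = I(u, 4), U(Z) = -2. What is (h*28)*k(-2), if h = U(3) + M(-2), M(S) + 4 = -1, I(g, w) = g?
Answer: 392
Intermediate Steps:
M(S) = -5 (M(S) = -4 - 1 = -5)
k(u) = u
h = -7 (h = -2 - 5 = -7)
(h*28)*k(-2) = -7*28*(-2) = -196*(-2) = 392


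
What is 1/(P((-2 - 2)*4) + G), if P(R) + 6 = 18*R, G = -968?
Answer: -1/1262 ≈ -0.00079239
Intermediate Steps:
P(R) = -6 + 18*R
1/(P((-2 - 2)*4) + G) = 1/((-6 + 18*((-2 - 2)*4)) - 968) = 1/((-6 + 18*(-4*4)) - 968) = 1/((-6 + 18*(-16)) - 968) = 1/((-6 - 288) - 968) = 1/(-294 - 968) = 1/(-1262) = -1/1262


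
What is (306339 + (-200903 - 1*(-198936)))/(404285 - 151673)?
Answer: 76093/63153 ≈ 1.2049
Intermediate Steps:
(306339 + (-200903 - 1*(-198936)))/(404285 - 151673) = (306339 + (-200903 + 198936))/252612 = (306339 - 1967)*(1/252612) = 304372*(1/252612) = 76093/63153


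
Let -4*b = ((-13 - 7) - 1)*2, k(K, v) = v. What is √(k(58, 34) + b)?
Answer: √178/2 ≈ 6.6708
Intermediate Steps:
b = 21/2 (b = -((-13 - 7) - 1)*2/4 = -(-20 - 1)*2/4 = -(-21)*2/4 = -¼*(-42) = 21/2 ≈ 10.500)
√(k(58, 34) + b) = √(34 + 21/2) = √(89/2) = √178/2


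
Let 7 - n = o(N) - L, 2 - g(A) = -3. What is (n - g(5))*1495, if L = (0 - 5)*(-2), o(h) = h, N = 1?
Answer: 16445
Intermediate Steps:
g(A) = 5 (g(A) = 2 - 1*(-3) = 2 + 3 = 5)
L = 10 (L = -5*(-2) = 10)
n = 16 (n = 7 - (1 - 1*10) = 7 - (1 - 10) = 7 - 1*(-9) = 7 + 9 = 16)
(n - g(5))*1495 = (16 - 1*5)*1495 = (16 - 5)*1495 = 11*1495 = 16445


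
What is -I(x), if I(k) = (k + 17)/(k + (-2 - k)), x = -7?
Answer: 5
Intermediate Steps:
I(k) = -17/2 - k/2 (I(k) = (17 + k)/(-2) = (17 + k)*(-½) = -17/2 - k/2)
-I(x) = -(-17/2 - ½*(-7)) = -(-17/2 + 7/2) = -1*(-5) = 5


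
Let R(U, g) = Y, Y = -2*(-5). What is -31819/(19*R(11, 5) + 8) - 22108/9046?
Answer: -146106029/895554 ≈ -163.15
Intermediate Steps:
Y = 10
R(U, g) = 10
-31819/(19*R(11, 5) + 8) - 22108/9046 = -31819/(19*10 + 8) - 22108/9046 = -31819/(190 + 8) - 22108*1/9046 = -31819/198 - 11054/4523 = -146106029/895554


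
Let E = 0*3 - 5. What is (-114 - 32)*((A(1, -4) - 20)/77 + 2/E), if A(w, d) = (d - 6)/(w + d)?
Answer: 103952/1155 ≈ 90.002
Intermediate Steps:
A(w, d) = (-6 + d)/(d + w)
E = -5 (E = 0 - 5 = -5)
(-114 - 32)*((A(1, -4) - 20)/77 + 2/E) = (-114 - 32)*(((-6 - 4)/(-4 + 1) - 20)/77 + 2/(-5)) = -146*((-10/(-3) - 20)*(1/77) + 2*(-⅕)) = -146*((-⅓*(-10) - 20)*(1/77) - ⅖) = -146*((10/3 - 20)*(1/77) - ⅖) = -146*(-50/3*1/77 - ⅖) = -146*(-50/231 - ⅖) = -146*(-712/1155) = 103952/1155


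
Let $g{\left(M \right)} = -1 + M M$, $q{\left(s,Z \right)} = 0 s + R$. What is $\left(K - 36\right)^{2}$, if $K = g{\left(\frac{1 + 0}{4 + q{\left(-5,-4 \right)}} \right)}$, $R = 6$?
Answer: $\frac{13682601}{10000} \approx 1368.3$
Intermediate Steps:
$q{\left(s,Z \right)} = 6$ ($q{\left(s,Z \right)} = 0 s + 6 = 0 + 6 = 6$)
$g{\left(M \right)} = -1 + M^{2}$
$K = - \frac{99}{100}$ ($K = -1 + \left(\frac{1 + 0}{4 + 6}\right)^{2} = -1 + \left(1 \cdot \frac{1}{10}\right)^{2} = -1 + \left(\frac{1}{10}\right)^{2} = -1 + \frac{1}{100} = - \frac{99}{100} \approx -0.99$)
$\left(K - 36\right)^{2} = \left(- \frac{99}{100} - 36\right)^{2} = \left(- \frac{3699}{100}\right)^{2} = \frac{13682601}{10000}$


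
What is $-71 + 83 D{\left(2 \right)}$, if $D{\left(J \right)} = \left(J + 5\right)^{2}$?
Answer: $3996$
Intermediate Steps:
$D{\left(J \right)} = \left(5 + J\right)^{2}$
$-71 + 83 D{\left(2 \right)} = -71 + 83 \left(5 + 2\right)^{2} = -71 + 83 \cdot 7^{2} = -71 + 83 \cdot 49 = -71 + 4067 = 3996$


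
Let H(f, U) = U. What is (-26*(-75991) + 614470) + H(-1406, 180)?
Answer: 2590416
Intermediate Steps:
(-26*(-75991) + 614470) + H(-1406, 180) = (-26*(-75991) + 614470) + 180 = (1975766 + 614470) + 180 = 2590236 + 180 = 2590416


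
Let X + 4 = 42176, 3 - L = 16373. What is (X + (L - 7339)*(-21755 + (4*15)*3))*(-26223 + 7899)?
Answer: -9373895932428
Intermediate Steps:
L = -16370 (L = 3 - 1*16373 = 3 - 16373 = -16370)
X = 42172 (X = -4 + 42176 = 42172)
(X + (L - 7339)*(-21755 + (4*15)*3))*(-26223 + 7899) = (42172 + (-16370 - 7339)*(-21755 + (4*15)*3))*(-26223 + 7899) = (42172 - 23709*(-21755 + 60*3))*(-18324) = (42172 - 23709*(-21755 + 180))*(-18324) = (42172 - 23709*(-21575))*(-18324) = (42172 + 511521675)*(-18324) = 511563847*(-18324) = -9373895932428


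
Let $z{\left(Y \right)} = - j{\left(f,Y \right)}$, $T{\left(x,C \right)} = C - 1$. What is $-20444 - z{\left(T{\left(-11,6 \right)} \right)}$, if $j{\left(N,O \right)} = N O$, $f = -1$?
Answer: $-20449$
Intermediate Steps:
$T{\left(x,C \right)} = -1 + C$ ($T{\left(x,C \right)} = C - 1 = -1 + C$)
$z{\left(Y \right)} = Y$ ($z{\left(Y \right)} = - \left(-1\right) Y = Y$)
$-20444 - z{\left(T{\left(-11,6 \right)} \right)} = -20444 - \left(-1 + 6\right) = -20444 - 5 = -20449$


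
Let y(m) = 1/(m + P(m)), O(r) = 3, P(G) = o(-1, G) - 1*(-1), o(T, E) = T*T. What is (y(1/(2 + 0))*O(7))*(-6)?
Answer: -36/5 ≈ -7.2000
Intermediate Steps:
o(T, E) = T²
P(G) = 2 (P(G) = (-1)² - 1*(-1) = 1 + 1 = 2)
y(m) = 1/(2 + m) (y(m) = 1/(m + 2) = 1/(2 + m))
(y(1/(2 + 0))*O(7))*(-6) = (3/(2 + 1/(2 + 0)))*(-6) = (3/(2 + 1/2))*(-6) = (3/(2 + ½))*(-6) = (3/(5/2))*(-6) = ((⅖)*3)*(-6) = (6/5)*(-6) = -36/5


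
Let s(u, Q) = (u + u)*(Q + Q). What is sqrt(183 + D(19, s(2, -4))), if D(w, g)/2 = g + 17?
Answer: 3*sqrt(17) ≈ 12.369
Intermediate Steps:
s(u, Q) = 4*Q*u (s(u, Q) = (2*u)*(2*Q) = 4*Q*u)
D(w, g) = 34 + 2*g (D(w, g) = 2*(g + 17) = 2*(17 + g) = 34 + 2*g)
sqrt(183 + D(19, s(2, -4))) = sqrt(183 + (34 + 2*(4*(-4)*2))) = sqrt(183 + (34 + 2*(-32))) = sqrt(183 + (34 - 64)) = sqrt(183 - 30) = sqrt(153) = 3*sqrt(17)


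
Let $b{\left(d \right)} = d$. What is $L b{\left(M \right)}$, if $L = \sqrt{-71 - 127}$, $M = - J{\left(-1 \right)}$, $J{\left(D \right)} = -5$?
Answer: $15 i \sqrt{22} \approx 70.356 i$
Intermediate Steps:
$M = 5$ ($M = \left(-1\right) \left(-5\right) = 5$)
$L = 3 i \sqrt{22}$ ($L = \sqrt{-198} = 3 i \sqrt{22} \approx 14.071 i$)
$L b{\left(M \right)} = 3 i \sqrt{22} \cdot 5 = 15 i \sqrt{22}$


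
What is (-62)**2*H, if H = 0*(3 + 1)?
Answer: 0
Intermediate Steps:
H = 0 (H = 0*4 = 0)
(-62)**2*H = (-62)**2*0 = 3844*0 = 0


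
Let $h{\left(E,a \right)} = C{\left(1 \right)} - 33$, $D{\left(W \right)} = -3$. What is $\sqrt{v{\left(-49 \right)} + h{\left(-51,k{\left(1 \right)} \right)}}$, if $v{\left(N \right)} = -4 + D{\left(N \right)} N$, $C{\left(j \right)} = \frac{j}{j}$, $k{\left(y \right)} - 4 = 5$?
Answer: $\sqrt{111} \approx 10.536$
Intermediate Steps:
$k{\left(y \right)} = 9$ ($k{\left(y \right)} = 4 + 5 = 9$)
$C{\left(j \right)} = 1$
$h{\left(E,a \right)} = -32$ ($h{\left(E,a \right)} = 1 - 33 = -32$)
$v{\left(N \right)} = -4 - 3 N$
$\sqrt{v{\left(-49 \right)} + h{\left(-51,k{\left(1 \right)} \right)}} = \sqrt{\left(-4 - -147\right) - 32} = \sqrt{\left(-4 + 147\right) - 32} = \sqrt{143 - 32} = \sqrt{111}$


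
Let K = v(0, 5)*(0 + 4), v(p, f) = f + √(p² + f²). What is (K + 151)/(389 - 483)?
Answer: -191/94 ≈ -2.0319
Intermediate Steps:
v(p, f) = f + √(f² + p²)
K = 40 (K = (5 + √(5² + 0²))*(0 + 4) = (5 + √(25 + 0))*4 = (5 + √25)*4 = (5 + 5)*4 = 10*4 = 40)
(K + 151)/(389 - 483) = (40 + 151)/(389 - 483) = 191/(-94) = 191*(-1/94) = -191/94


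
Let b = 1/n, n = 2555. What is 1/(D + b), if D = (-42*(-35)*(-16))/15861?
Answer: -13508285/20025913 ≈ -0.67454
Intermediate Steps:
b = 1/2555 ≈ 0.00039139
D = -7840/5287 (D = (1470*(-16))*(1/15861) = -23520*1/15861 = -7840/5287 ≈ -1.4829)
1/(D + b) = 1/(-7840/5287 + 1/2555) = 1/(-20025913/13508285) = -13508285/20025913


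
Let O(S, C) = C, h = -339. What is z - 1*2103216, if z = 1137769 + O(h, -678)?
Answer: -966125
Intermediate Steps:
z = 1137091 (z = 1137769 - 678 = 1137091)
z - 1*2103216 = 1137091 - 1*2103216 = 1137091 - 2103216 = -966125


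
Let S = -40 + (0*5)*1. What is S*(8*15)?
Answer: -4800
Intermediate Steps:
S = -40 (S = -40 + 0*1 = -40 + 0 = -40)
S*(8*15) = -320*15 = -40*120 = -4800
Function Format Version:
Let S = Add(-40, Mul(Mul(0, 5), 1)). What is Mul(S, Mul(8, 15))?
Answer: -4800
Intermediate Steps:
S = -40 (S = Add(-40, Mul(0, 1)) = Add(-40, 0) = -40)
Mul(S, Mul(8, 15)) = Mul(-40, Mul(8, 15)) = Mul(-40, 120) = -4800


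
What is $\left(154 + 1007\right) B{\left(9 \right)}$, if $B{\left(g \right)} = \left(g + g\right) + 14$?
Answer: $37152$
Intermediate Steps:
$B{\left(g \right)} = 14 + 2 g$ ($B{\left(g \right)} = 2 g + 14 = 14 + 2 g$)
$\left(154 + 1007\right) B{\left(9 \right)} = \left(154 + 1007\right) \left(14 + 2 \cdot 9\right) = 1161 \left(14 + 18\right) = 1161 \cdot 32 = 37152$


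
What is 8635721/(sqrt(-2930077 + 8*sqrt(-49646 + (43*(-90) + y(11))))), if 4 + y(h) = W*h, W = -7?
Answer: 8635721/sqrt(-2930077 + 8*I*sqrt(53597)) ≈ 1.5944 - 5045.0*I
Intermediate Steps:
y(h) = -4 - 7*h
8635721/(sqrt(-2930077 + 8*sqrt(-49646 + (43*(-90) + y(11))))) = 8635721/(sqrt(-2930077 + 8*sqrt(-49646 + (43*(-90) + (-4 - 7*11))))) = 8635721/(sqrt(-2930077 + 8*sqrt(-49646 + (-3870 + (-4 - 77))))) = 8635721/(sqrt(-2930077 + 8*sqrt(-49646 + (-3870 - 81)))) = 8635721/(sqrt(-2930077 + 8*sqrt(-49646 - 3951))) = 8635721/(sqrt(-2930077 + 8*sqrt(-53597))) = 8635721/(sqrt(-2930077 + 8*(I*sqrt(53597)))) = 8635721/(sqrt(-2930077 + 8*I*sqrt(53597))) = 8635721/sqrt(-2930077 + 8*I*sqrt(53597))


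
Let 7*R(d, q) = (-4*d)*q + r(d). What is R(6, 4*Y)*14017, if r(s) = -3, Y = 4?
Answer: -5424579/7 ≈ -7.7494e+5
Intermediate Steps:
R(d, q) = -3/7 - 4*d*q/7 (R(d, q) = ((-4*d)*q - 3)/7 = (-4*d*q - 3)/7 = (-3 - 4*d*q)/7 = -3/7 - 4*d*q/7)
R(6, 4*Y)*14017 = (-3/7 - 4/7*6*4*4)*14017 = (-3/7 - 4/7*6*16)*14017 = (-3/7 - 384/7)*14017 = -387/7*14017 = -5424579/7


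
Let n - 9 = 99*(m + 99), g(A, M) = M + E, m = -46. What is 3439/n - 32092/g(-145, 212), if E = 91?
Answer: -55877845/530856 ≈ -105.26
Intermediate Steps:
g(A, M) = 91 + M (g(A, M) = M + 91 = 91 + M)
n = 5256 (n = 9 + 99*(-46 + 99) = 9 + 99*53 = 9 + 5247 = 5256)
3439/n - 32092/g(-145, 212) = 3439/5256 - 32092/(91 + 212) = 3439*(1/5256) - 32092/303 = 3439/5256 - 32092*1/303 = 3439/5256 - 32092/303 = -55877845/530856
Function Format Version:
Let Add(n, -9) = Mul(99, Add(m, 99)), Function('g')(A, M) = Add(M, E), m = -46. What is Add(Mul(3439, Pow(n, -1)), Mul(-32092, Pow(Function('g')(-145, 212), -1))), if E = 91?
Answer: Rational(-55877845, 530856) ≈ -105.26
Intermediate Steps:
Function('g')(A, M) = Add(91, M) (Function('g')(A, M) = Add(M, 91) = Add(91, M))
n = 5256 (n = Add(9, Mul(99, Add(-46, 99))) = Add(9, Mul(99, 53)) = Add(9, 5247) = 5256)
Add(Mul(3439, Pow(n, -1)), Mul(-32092, Pow(Function('g')(-145, 212), -1))) = Add(Mul(3439, Pow(5256, -1)), Mul(-32092, Pow(Add(91, 212), -1))) = Add(Mul(3439, Rational(1, 5256)), Mul(-32092, Pow(303, -1))) = Add(Rational(3439, 5256), Mul(-32092, Rational(1, 303))) = Add(Rational(3439, 5256), Rational(-32092, 303)) = Rational(-55877845, 530856)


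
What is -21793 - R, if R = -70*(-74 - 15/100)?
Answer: -53967/2 ≈ -26984.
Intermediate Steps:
R = 10381/2 (R = -70*(-74 - 15*1/100) = -70*(-74 - 3/20) = -70*(-1483/20) = 10381/2 ≈ 5190.5)
-21793 - R = -21793 - 1*10381/2 = -21793 - 10381/2 = -53967/2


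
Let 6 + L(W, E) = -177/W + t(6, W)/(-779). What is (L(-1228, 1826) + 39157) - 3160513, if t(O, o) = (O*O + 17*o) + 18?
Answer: -2985906638245/956612 ≈ -3.1213e+6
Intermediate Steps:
t(O, o) = 18 + O² + 17*o (t(O, o) = (O² + 17*o) + 18 = 18 + O² + 17*o)
L(W, E) = -4728/779 - 177/W - 17*W/779 (L(W, E) = -6 + (-177/W + (18 + 6² + 17*W)/(-779)) = -6 + (-177/W + (18 + 36 + 17*W)*(-1/779)) = -6 + (-177/W + (54 + 17*W)*(-1/779)) = -6 + (-177/W + (-54/779 - 17*W/779)) = -6 + (-54/779 - 177/W - 17*W/779) = -4728/779 - 177/W - 17*W/779)
(L(-1228, 1826) + 39157) - 3160513 = ((1/779)*(-137883 - 1228*(-4728 - 17*(-1228)))/(-1228) + 39157) - 3160513 = ((1/779)*(-1/1228)*(-137883 - 1228*(-4728 + 20876)) + 39157) - 3160513 = ((1/779)*(-1/1228)*(-137883 - 1228*16148) + 39157) - 3160513 = ((1/779)*(-1/1228)*(-137883 - 19829744) + 39157) - 3160513 = ((1/779)*(-1/1228)*(-19967627) + 39157) - 3160513 = (19967627/956612 + 39157) - 3160513 = 37478023711/956612 - 3160513 = -2985906638245/956612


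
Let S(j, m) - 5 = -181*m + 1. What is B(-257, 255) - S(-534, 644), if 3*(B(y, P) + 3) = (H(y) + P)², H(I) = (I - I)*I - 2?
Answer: 413674/3 ≈ 1.3789e+5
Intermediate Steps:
S(j, m) = 6 - 181*m (S(j, m) = 5 + (-181*m + 1) = 5 + (1 - 181*m) = 6 - 181*m)
H(I) = -2 (H(I) = 0*I - 2 = 0 - 2 = -2)
B(y, P) = -3 + (-2 + P)²/3
B(-257, 255) - S(-534, 644) = (-3 + (-2 + 255)²/3) - (6 - 181*644) = (-3 + (⅓)*253²) - (6 - 116564) = (-3 + (⅓)*64009) - 1*(-116558) = (-3 + 64009/3) + 116558 = 64000/3 + 116558 = 413674/3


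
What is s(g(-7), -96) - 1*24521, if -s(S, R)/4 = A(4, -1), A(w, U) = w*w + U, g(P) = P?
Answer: -24581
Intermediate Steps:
A(w, U) = U + w² (A(w, U) = w² + U = U + w²)
s(S, R) = -60 (s(S, R) = -4*(-1 + 4²) = -4*(-1 + 16) = -4*15 = -60)
s(g(-7), -96) - 1*24521 = -60 - 1*24521 = -60 - 24521 = -24581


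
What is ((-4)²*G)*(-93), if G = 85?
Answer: -126480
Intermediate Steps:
((-4)²*G)*(-93) = ((-4)²*85)*(-93) = (16*85)*(-93) = 1360*(-93) = -126480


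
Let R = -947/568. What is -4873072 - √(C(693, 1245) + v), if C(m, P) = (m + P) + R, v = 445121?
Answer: -4873072 - 3*√4006428470/284 ≈ -4.8737e+6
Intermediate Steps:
R = -947/568 (R = -947*1/568 = -947/568 ≈ -1.6673)
C(m, P) = -947/568 + P + m (C(m, P) = (m + P) - 947/568 = (P + m) - 947/568 = -947/568 + P + m)
-4873072 - √(C(693, 1245) + v) = -4873072 - √((-947/568 + 1245 + 693) + 445121) = -4873072 - √(1099837/568 + 445121) = -4873072 - √(253928565/568) = -4873072 - 3*√4006428470/284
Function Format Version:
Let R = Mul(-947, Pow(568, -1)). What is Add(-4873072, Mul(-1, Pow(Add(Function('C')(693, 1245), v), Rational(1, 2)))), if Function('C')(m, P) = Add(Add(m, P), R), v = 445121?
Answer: Add(-4873072, Mul(Rational(-3, 284), Pow(4006428470, Rational(1, 2)))) ≈ -4.8737e+6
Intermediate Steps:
R = Rational(-947, 568) (R = Mul(-947, Rational(1, 568)) = Rational(-947, 568) ≈ -1.6673)
Function('C')(m, P) = Add(Rational(-947, 568), P, m) (Function('C')(m, P) = Add(Add(m, P), Rational(-947, 568)) = Add(Add(P, m), Rational(-947, 568)) = Add(Rational(-947, 568), P, m))
Add(-4873072, Mul(-1, Pow(Add(Function('C')(693, 1245), v), Rational(1, 2)))) = Add(-4873072, Mul(-1, Pow(Add(Add(Rational(-947, 568), 1245, 693), 445121), Rational(1, 2)))) = Add(-4873072, Mul(-1, Pow(Add(Rational(1099837, 568), 445121), Rational(1, 2)))) = Add(-4873072, Mul(-1, Pow(Rational(253928565, 568), Rational(1, 2)))) = Add(-4873072, Mul(-1, Mul(Rational(3, 284), Pow(4006428470, Rational(1, 2))))) = Add(-4873072, Mul(Rational(-3, 284), Pow(4006428470, Rational(1, 2))))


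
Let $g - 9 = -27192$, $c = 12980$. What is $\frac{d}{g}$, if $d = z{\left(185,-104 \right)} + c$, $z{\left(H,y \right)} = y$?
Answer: $- \frac{4292}{9061} \approx -0.47368$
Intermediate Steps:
$g = -27183$ ($g = 9 - 27192 = -27183$)
$d = 12876$ ($d = -104 + 12980 = 12876$)
$\frac{d}{g} = \frac{12876}{-27183} = 12876 \left(- \frac{1}{27183}\right) = - \frac{4292}{9061}$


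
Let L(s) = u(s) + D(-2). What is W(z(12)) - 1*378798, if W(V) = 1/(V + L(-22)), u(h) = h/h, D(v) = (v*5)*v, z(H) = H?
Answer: -12500333/33 ≈ -3.7880e+5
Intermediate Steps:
D(v) = 5*v**2 (D(v) = (5*v)*v = 5*v**2)
u(h) = 1
L(s) = 21 (L(s) = 1 + 5*(-2)**2 = 1 + 5*4 = 1 + 20 = 21)
W(V) = 1/(21 + V) (W(V) = 1/(V + 21) = 1/(21 + V))
W(z(12)) - 1*378798 = 1/(21 + 12) - 1*378798 = 1/33 - 378798 = -12500333/33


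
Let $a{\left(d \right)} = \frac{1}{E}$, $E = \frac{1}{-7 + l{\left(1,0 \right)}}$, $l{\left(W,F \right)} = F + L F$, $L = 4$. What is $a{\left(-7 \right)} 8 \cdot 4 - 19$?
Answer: $-243$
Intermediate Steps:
$l{\left(W,F \right)} = 5 F$ ($l{\left(W,F \right)} = F + 4 F = 5 F$)
$E = - \frac{1}{7}$ ($E = \frac{1}{-7 + 5 \cdot 0} = \frac{1}{-7 + 0} = \frac{1}{-7} = - \frac{1}{7} \approx -0.14286$)
$a{\left(d \right)} = -7$ ($a{\left(d \right)} = \frac{1}{- \frac{1}{7}} = -7$)
$a{\left(-7 \right)} 8 \cdot 4 - 19 = - 7 \cdot 8 \cdot 4 - 19 = \left(-7\right) 32 - 19 = -224 - 19 = -243$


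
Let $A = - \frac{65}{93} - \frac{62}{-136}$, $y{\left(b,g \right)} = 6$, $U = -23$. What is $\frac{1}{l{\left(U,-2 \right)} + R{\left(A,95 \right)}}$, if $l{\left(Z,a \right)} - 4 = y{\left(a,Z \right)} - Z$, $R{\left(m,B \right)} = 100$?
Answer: $\frac{1}{133} \approx 0.0075188$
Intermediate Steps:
$A = - \frac{1537}{6324}$ ($A = \left(-65\right) \frac{1}{93} - - \frac{31}{68} = - \frac{65}{93} + \frac{31}{68} = - \frac{1537}{6324} \approx -0.24304$)
$l{\left(Z,a \right)} = 10 - Z$ ($l{\left(Z,a \right)} = 4 - \left(-6 + Z\right) = 10 - Z$)
$\frac{1}{l{\left(U,-2 \right)} + R{\left(A,95 \right)}} = \frac{1}{\left(10 - -23\right) + 100} = \frac{1}{\left(10 + 23\right) + 100} = \frac{1}{33 + 100} = \frac{1}{133}$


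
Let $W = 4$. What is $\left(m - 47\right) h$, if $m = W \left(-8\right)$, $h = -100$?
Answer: $7900$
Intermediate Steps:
$m = -32$ ($m = 4 \left(-8\right) = -32$)
$\left(m - 47\right) h = \left(-32 - 47\right) \left(-100\right) = \left(-79\right) \left(-100\right) = 7900$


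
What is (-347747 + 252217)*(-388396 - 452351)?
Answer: 80316560910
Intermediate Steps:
(-347747 + 252217)*(-388396 - 452351) = -95530*(-840747) = 80316560910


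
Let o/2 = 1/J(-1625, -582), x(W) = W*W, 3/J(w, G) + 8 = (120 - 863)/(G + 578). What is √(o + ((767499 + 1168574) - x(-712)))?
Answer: √5716990/2 ≈ 1195.5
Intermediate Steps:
J(w, G) = 3/(-8 - 743/(578 + G)) (J(w, G) = 3/(-8 + (120 - 863)/(G + 578)) = 3/(-8 - 743/(578 + G)))
x(W) = W²
o = 237/2 (o = 2/((3*(-578 - 1*(-582))/(5367 + 8*(-582)))) = 2/((3*(-578 + 582)/(5367 - 4656))) = 2/((3*4/711)) = 2/((3*(1/711)*4)) = 2/(4/237) = 2*(237/4) = 237/2 ≈ 118.50)
√(o + ((767499 + 1168574) - x(-712))) = √(237/2 + ((767499 + 1168574) - 1*(-712)²)) = √(237/2 + (1936073 - 1*506944)) = √(237/2 + (1936073 - 506944)) = √(237/2 + 1429129) = √(2858495/2) = √5716990/2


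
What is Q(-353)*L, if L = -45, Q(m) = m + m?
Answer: 31770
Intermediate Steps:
Q(m) = 2*m
Q(-353)*L = (2*(-353))*(-45) = -706*(-45) = 31770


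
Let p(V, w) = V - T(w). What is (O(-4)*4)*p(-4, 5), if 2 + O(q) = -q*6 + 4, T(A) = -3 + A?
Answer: -624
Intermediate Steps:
p(V, w) = 3 + V - w (p(V, w) = V - (-3 + w) = V + (3 - w) = 3 + V - w)
O(q) = 2 - 6*q (O(q) = -2 + (-q*6 + 4) = -2 + (-6*q + 4) = -2 + (4 - 6*q) = 2 - 6*q)
(O(-4)*4)*p(-4, 5) = ((2 - 6*(-4))*4)*(3 - 4 - 1*5) = ((2 + 24)*4)*(3 - 4 - 5) = (26*4)*(-6) = 104*(-6) = -624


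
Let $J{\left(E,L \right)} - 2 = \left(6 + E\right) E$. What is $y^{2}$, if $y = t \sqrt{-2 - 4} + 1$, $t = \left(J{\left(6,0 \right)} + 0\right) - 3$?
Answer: $-30245 + 142 i \sqrt{6} \approx -30245.0 + 347.83 i$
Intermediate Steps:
$J{\left(E,L \right)} = 2 + E \left(6 + E\right)$ ($J{\left(E,L \right)} = 2 + \left(6 + E\right) E = 2 + E \left(6 + E\right)$)
$t = 71$ ($t = \left(\left(2 + 6^{2} + 6 \cdot 6\right) + 0\right) - 3 = \left(\left(2 + 36 + 36\right) + 0\right) - 3 = \left(74 + 0\right) - 3 = 74 - 3 = 71$)
$y = 1 + 71 i \sqrt{6}$ ($y = 71 \sqrt{-2 - 4} + 1 = 71 \sqrt{-6} + 1 = 71 i \sqrt{6} + 1 = 1 + 71 i \sqrt{6} \approx 1.0 + 173.91 i$)
$y^{2} = \left(1 + 71 i \sqrt{6}\right)^{2}$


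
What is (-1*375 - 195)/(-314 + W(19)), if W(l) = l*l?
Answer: -570/47 ≈ -12.128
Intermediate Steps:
W(l) = l²
(-1*375 - 195)/(-314 + W(19)) = (-1*375 - 195)/(-314 + 19²) = (-375 - 195)/(-314 + 361) = -570/47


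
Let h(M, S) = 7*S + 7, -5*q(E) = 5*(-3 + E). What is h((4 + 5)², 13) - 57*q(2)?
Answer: 41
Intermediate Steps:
q(E) = 3 - E (q(E) = -(-3 + E) = -(-15 + 5*E)/5 = 3 - E)
h(M, S) = 7 + 7*S
h((4 + 5)², 13) - 57*q(2) = (7 + 7*13) - 57*(3 - 1*2) = (7 + 91) - 57*(3 - 2) = 98 - 57*1 = 98 - 57 = 41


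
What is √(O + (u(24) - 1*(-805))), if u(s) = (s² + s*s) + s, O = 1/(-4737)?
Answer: 2*√11112997263/4737 ≈ 44.508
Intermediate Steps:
O = -1/4737 ≈ -0.00021110
u(s) = s + 2*s² (u(s) = (s² + s²) + s = 2*s² + s = s + 2*s²)
√(O + (u(24) - 1*(-805))) = √(-1/4737 + (24*(1 + 2*24) - 1*(-805))) = √(-1/4737 + (24*(1 + 48) + 805)) = √(-1/4737 + (24*49 + 805)) = √(-1/4737 + (1176 + 805)) = √(-1/4737 + 1981) = √(9383996/4737) = 2*√11112997263/4737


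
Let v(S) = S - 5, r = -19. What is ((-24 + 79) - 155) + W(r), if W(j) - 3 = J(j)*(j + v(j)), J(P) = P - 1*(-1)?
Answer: 677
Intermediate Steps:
v(S) = -5 + S
J(P) = 1 + P (J(P) = P + 1 = 1 + P)
W(j) = 3 + (1 + j)*(-5 + 2*j) (W(j) = 3 + (1 + j)*(j + (-5 + j)) = 3 + (1 + j)*(-5 + 2*j))
((-24 + 79) - 155) + W(r) = ((-24 + 79) - 155) + (-2 - 3*(-19) + 2*(-19)²) = (55 - 155) + (-2 + 57 + 2*361) = -100 + (-2 + 57 + 722) = -100 + 777 = 677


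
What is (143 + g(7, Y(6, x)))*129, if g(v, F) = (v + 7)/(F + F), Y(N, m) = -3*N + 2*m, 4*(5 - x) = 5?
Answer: 18361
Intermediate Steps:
x = 15/4 (x = 5 - ¼*5 = 5 - 5/4 = 15/4 ≈ 3.7500)
g(v, F) = (7 + v)/(2*F) (g(v, F) = (7 + v)/((2*F)) = (7 + v)*(1/(2*F)) = (7 + v)/(2*F))
(143 + g(7, Y(6, x)))*129 = (143 + (7 + 7)/(2*(-3*6 + 2*(15/4))))*129 = (143 + (½)*14/(-18 + 15/2))*129 = (143 + (½)*14/(-21/2))*129 = (143 + (½)*(-2/21)*14)*129 = (143 - ⅔)*129 = (427/3)*129 = 18361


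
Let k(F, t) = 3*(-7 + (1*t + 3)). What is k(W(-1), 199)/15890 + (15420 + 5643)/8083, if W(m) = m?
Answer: 1150575/435386 ≈ 2.6427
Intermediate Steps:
k(F, t) = -12 + 3*t (k(F, t) = 3*(-7 + (t + 3)) = 3*(-7 + (3 + t)) = 3*(-4 + t) = -12 + 3*t)
k(W(-1), 199)/15890 + (15420 + 5643)/8083 = (-12 + 3*199)/15890 + (15420 + 5643)/8083 = (-12 + 597)*(1/15890) + 21063*(1/8083) = 585*(1/15890) + 357/137 = 117/3178 + 357/137 = 1150575/435386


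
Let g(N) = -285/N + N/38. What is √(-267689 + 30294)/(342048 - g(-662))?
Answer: 12578*I*√237395/4302493451 ≈ 0.0014244*I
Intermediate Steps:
g(N) = -285/N + N/38 (g(N) = -285/N + N*(1/38) = -285/N + N/38)
√(-267689 + 30294)/(342048 - g(-662)) = √(-267689 + 30294)/(342048 - (-285/(-662) + (1/38)*(-662))) = √(-237395)/(342048 - (-285*(-1/662) - 331/19)) = (I*√237395)/(342048 - (285/662 - 331/19)) = (I*√237395)/(342048 - 1*(-213707/12578)) = (I*√237395)/(342048 + 213707/12578) = (I*√237395)/(4302493451/12578) = (I*√237395)*(12578/4302493451) = 12578*I*√237395/4302493451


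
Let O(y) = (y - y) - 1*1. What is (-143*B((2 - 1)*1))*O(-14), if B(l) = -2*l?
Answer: -286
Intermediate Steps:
O(y) = -1 (O(y) = 0 - 1 = -1)
(-143*B((2 - 1)*1))*O(-14) = -(-286)*(2 - 1)*1*(-1) = -(-286)*1*1*(-1) = -(-286)*(-1) = -143*(-2)*(-1) = 286*(-1) = -286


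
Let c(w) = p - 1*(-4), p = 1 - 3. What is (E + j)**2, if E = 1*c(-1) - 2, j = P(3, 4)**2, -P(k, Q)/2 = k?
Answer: 1296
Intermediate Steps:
P(k, Q) = -2*k
p = -2
c(w) = 2 (c(w) = -2 - 1*(-4) = -2 + 4 = 2)
j = 36 (j = (-2*3)**2 = (-6)**2 = 36)
E = 0 (E = 1*2 - 2 = 2 - 2 = 0)
(E + j)**2 = (0 + 36)**2 = 36**2 = 1296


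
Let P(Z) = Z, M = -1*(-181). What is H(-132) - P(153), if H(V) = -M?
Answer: -334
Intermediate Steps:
M = 181
H(V) = -181 (H(V) = -1*181 = -181)
H(-132) - P(153) = -181 - 1*153 = -181 - 153 = -334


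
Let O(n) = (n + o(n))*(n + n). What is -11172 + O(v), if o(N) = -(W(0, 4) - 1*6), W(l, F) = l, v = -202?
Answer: 68012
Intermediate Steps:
o(N) = 6 (o(N) = -(0 - 1*6) = -(0 - 6) = -1*(-6) = 6)
O(n) = 2*n*(6 + n) (O(n) = (n + 6)*(n + n) = (6 + n)*(2*n) = 2*n*(6 + n))
-11172 + O(v) = -11172 + 2*(-202)*(6 - 202) = -11172 + 2*(-202)*(-196) = -11172 + 79184 = 68012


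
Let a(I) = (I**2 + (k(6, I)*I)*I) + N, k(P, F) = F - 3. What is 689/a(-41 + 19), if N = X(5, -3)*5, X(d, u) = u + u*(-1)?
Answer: -689/11616 ≈ -0.059315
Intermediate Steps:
k(P, F) = -3 + F
X(d, u) = 0 (X(d, u) = u - u = 0)
N = 0 (N = 0*5 = 0)
a(I) = I**2 + I**2*(-3 + I) (a(I) = (I**2 + ((-3 + I)*I)*I) + 0 = (I**2 + (I*(-3 + I))*I) + 0 = (I**2 + I**2*(-3 + I)) + 0 = I**2 + I**2*(-3 + I))
689/a(-41 + 19) = 689/(((-41 + 19)**2*(-2 + (-41 + 19)))) = 689/(((-22)**2*(-2 - 22))) = 689/((484*(-24))) = 689/(-11616) = 689*(-1/11616) = -689/11616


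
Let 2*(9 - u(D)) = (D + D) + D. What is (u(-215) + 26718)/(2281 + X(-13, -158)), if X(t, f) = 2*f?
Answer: 18033/1310 ≈ 13.766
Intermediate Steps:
u(D) = 9 - 3*D/2 (u(D) = 9 - ((D + D) + D)/2 = 9 - (2*D + D)/2 = 9 - 3*D/2)
(u(-215) + 26718)/(2281 + X(-13, -158)) = ((9 - 3/2*(-215)) + 26718)/(2281 + 2*(-158)) = ((9 + 645/2) + 26718)/(2281 - 316) = (663/2 + 26718)/1965 = (54099/2)*(1/1965) = 18033/1310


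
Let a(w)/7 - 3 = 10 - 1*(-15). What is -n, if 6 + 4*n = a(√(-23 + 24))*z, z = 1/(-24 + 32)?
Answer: -37/8 ≈ -4.6250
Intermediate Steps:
z = ⅛ (z = 1/8 = ⅛ ≈ 0.12500)
a(w) = 196 (a(w) = 21 + 7*(10 - 1*(-15)) = 21 + 7*(10 + 15) = 21 + 7*25 = 21 + 175 = 196)
n = 37/8 (n = -3/2 + (196*(⅛))/4 = -3/2 + (¼)*(49/2) = -3/2 + 49/8 = 37/8 ≈ 4.6250)
-n = -1*37/8 = -37/8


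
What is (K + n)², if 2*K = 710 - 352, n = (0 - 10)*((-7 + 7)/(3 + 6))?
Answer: 32041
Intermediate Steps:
n = 0 (n = -0/9 = -10*0 = 0)
K = 179 (K = (710 - 352)/2 = (½)*358 = 179)
(K + n)² = (179 + 0)² = 179² = 32041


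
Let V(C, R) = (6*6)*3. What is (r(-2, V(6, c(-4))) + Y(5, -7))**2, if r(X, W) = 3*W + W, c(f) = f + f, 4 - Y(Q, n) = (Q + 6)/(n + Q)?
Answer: 779689/4 ≈ 1.9492e+5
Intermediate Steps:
Y(Q, n) = 4 - (6 + Q)/(Q + n) (Y(Q, n) = 4 - (Q + 6)/(n + Q) = 4 - (6 + Q)/(Q + n))
c(f) = 2*f
V(C, R) = 108 (V(C, R) = 36*3 = 108)
r(X, W) = 4*W
(r(-2, V(6, c(-4))) + Y(5, -7))**2 = (4*108 + (-6 + 3*5 + 4*(-7))/(5 - 7))**2 = (432 + (-6 + 15 - 28)/(-2))**2 = (432 - 1/2*(-19))**2 = (432 + 19/2)**2 = (883/2)**2 = 779689/4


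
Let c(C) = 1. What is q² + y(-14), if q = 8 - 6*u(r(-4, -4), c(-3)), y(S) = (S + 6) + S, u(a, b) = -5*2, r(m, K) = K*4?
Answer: 4602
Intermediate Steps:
r(m, K) = 4*K
u(a, b) = -10
y(S) = 6 + 2*S (y(S) = (6 + S) + S = 6 + 2*S)
q = 68 (q = 8 - 6*(-10) = 8 - 1*(-60) = 8 + 60 = 68)
q² + y(-14) = 68² + (6 + 2*(-14)) = 4624 + (6 - 28) = 4624 - 22 = 4602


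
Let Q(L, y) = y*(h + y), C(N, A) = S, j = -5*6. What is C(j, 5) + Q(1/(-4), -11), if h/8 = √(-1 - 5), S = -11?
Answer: 110 - 88*I*√6 ≈ 110.0 - 215.56*I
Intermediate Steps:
j = -30
C(N, A) = -11
h = 8*I*√6 (h = 8*√(-1 - 5) = 8*√(-6) = 8*(I*√6) = 8*I*√6 ≈ 19.596*I)
Q(L, y) = y*(y + 8*I*√6) (Q(L, y) = y*(8*I*√6 + y) = y*(y + 8*I*√6))
C(j, 5) + Q(1/(-4), -11) = -11 - 11*(-11 + 8*I*√6) = -11 + (121 - 88*I*√6) = 110 - 88*I*√6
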